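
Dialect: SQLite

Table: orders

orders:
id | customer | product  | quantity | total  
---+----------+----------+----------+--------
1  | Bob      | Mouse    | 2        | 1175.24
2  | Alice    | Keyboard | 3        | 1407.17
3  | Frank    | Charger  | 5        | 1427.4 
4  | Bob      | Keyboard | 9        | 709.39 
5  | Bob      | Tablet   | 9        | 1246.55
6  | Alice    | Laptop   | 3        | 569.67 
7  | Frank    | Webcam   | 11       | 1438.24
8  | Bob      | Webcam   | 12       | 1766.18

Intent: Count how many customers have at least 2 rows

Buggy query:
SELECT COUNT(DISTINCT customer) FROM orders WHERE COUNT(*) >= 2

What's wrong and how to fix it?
Bug: COUNT(*) cannot appear in WHERE; the per-group count doesn't exist yet

Fix: Use a subquery that GROUPs and filters with HAVING, then count its rows

Corrected query:
SELECT COUNT(*) FROM (SELECT customer FROM orders GROUP BY customer HAVING COUNT(*) >= 2)

Result:
COUNT(*)
--------
3       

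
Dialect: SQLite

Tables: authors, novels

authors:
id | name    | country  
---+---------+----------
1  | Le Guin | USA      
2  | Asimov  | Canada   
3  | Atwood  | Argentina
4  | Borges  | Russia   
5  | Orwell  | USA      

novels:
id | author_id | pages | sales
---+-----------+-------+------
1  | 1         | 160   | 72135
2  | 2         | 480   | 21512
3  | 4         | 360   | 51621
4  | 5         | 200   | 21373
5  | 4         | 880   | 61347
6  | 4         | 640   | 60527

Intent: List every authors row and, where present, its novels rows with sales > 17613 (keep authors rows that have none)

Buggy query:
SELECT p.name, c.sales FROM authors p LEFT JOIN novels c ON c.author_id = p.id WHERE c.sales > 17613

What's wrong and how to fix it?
Bug: A WHERE condition on the right-hand table after LEFT JOIN drops unmatched parents

Fix: Put 'c.sales > 17613' in the JOIN's ON clause instead of WHERE

Corrected query:
SELECT p.name, c.sales FROM authors p LEFT JOIN novels c ON c.author_id = p.id AND c.sales > 17613

Result:
name    | sales
--------+------
Le Guin | 72135
Asimov  | 21512
Atwood  | NULL 
Borges  | 51621
Borges  | 60527
Borges  | 61347
Orwell  | 21373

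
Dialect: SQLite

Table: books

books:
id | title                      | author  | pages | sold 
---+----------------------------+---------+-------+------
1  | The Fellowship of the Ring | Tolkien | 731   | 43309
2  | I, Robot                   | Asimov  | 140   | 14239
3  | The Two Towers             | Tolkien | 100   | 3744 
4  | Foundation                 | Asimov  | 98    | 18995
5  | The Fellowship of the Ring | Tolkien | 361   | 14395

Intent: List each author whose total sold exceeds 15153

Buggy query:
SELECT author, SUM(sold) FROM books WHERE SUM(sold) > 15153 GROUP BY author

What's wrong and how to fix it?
Bug: Aggregate functions cannot appear in a WHERE clause

Fix: Move the aggregate condition to a HAVING clause

Corrected query:
SELECT author, SUM(sold) FROM books GROUP BY author HAVING SUM(sold) > 15153

Result:
author  | SUM(sold)
--------+----------
Asimov  | 33234    
Tolkien | 61448    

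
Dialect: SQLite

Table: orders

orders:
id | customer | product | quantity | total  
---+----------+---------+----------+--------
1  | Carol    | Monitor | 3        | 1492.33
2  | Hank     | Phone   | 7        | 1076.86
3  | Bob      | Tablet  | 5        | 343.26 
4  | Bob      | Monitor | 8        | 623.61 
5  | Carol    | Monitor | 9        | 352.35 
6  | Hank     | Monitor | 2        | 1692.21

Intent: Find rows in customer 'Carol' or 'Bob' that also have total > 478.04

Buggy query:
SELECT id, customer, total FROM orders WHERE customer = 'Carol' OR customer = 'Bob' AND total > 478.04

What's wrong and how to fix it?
Bug: AND binds tighter than OR, so this parses as customer = 'Carol' OR (customer = 'Bob' AND total > 478.04)

Fix: Add parentheses around the OR so the AND applies to both alternatives

Corrected query:
SELECT id, customer, total FROM orders WHERE (customer = 'Carol' OR customer = 'Bob') AND total > 478.04

Result:
id | customer | total  
---+----------+--------
1  | Carol    | 1492.33
4  | Bob      | 623.61 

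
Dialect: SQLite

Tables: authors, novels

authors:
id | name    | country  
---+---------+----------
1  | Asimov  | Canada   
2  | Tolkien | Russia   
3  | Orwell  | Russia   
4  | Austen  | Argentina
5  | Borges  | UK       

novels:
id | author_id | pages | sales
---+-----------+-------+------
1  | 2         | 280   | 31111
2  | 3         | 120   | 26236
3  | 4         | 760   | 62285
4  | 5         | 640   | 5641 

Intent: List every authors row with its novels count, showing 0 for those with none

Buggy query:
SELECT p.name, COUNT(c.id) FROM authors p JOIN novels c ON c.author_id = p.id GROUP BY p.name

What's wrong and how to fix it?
Bug: An inner join excludes parents with zero children

Fix: Use LEFT JOIN so parents without children still appear (COUNT(c.id) gives 0)

Corrected query:
SELECT p.name, COUNT(c.id) FROM authors p LEFT JOIN novels c ON c.author_id = p.id GROUP BY p.name

Result:
name    | COUNT(c.id)
--------+------------
Asimov  | 0          
Austen  | 1          
Borges  | 1          
Orwell  | 1          
Tolkien | 1          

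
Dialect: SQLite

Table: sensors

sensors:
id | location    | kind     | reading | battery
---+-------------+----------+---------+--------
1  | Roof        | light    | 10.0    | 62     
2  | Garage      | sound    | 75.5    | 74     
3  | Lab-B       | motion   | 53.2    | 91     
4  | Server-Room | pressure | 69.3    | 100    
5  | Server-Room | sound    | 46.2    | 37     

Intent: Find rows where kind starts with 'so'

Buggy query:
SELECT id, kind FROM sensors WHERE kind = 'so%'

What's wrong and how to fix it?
Bug: Wildcards only work with LIKE; '=' treats '%' as a literal character

Fix: Replace '=' with LIKE so 'so%' is treated as a pattern

Corrected query:
SELECT id, kind FROM sensors WHERE kind LIKE 'so%'

Result:
id | kind 
---+------
2  | sound
5  | sound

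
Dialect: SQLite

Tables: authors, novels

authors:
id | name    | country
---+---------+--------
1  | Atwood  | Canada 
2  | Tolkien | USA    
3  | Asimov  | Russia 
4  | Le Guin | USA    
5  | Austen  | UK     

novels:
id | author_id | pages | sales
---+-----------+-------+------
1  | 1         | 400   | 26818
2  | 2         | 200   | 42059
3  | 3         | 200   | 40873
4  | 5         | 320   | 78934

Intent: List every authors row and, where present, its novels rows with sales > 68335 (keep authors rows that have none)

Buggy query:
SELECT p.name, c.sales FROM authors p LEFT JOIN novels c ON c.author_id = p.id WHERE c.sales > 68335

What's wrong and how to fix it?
Bug: Filtering c.sales in WHERE discards the NULL rows produced by LEFT JOIN, turning it into an inner join

Fix: Move the right-table condition into the ON clause so unmatched parents are kept

Corrected query:
SELECT p.name, c.sales FROM authors p LEFT JOIN novels c ON c.author_id = p.id AND c.sales > 68335

Result:
name    | sales
--------+------
Atwood  | NULL 
Tolkien | NULL 
Asimov  | NULL 
Le Guin | NULL 
Austen  | 78934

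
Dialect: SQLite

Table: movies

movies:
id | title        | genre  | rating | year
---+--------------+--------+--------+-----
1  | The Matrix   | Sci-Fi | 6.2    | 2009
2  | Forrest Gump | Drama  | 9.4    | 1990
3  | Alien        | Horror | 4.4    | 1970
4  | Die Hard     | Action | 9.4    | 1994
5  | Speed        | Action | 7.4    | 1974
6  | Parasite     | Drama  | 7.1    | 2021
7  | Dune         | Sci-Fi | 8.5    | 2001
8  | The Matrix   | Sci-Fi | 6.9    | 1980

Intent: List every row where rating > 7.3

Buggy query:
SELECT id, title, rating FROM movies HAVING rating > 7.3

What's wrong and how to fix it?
Bug: HAVING filters the output of aggregation, but this query has no GROUP BY and no aggregate functions, so SQLite rejects it (HAVING clause on a non-aggregate query); the condition here is per row

Fix: Replace HAVING with WHERE since the condition applies to individual rows

Corrected query:
SELECT id, title, rating FROM movies WHERE rating > 7.3

Result:
id | title        | rating
---+--------------+-------
2  | Forrest Gump | 9.4   
4  | Die Hard     | 9.4   
5  | Speed        | 7.4   
7  | Dune         | 8.5   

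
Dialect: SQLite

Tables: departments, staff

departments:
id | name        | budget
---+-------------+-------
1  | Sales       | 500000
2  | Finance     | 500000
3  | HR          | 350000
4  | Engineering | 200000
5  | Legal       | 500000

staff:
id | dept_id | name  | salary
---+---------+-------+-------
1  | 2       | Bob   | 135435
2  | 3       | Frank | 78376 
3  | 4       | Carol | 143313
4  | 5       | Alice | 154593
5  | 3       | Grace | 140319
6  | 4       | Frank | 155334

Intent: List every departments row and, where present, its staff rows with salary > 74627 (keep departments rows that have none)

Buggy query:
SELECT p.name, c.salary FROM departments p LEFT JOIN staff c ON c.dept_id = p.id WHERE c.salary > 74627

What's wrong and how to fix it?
Bug: Filtering c.salary in WHERE discards the NULL rows produced by LEFT JOIN, turning it into an inner join

Fix: Put 'c.salary > 74627' in the JOIN's ON clause instead of WHERE

Corrected query:
SELECT p.name, c.salary FROM departments p LEFT JOIN staff c ON c.dept_id = p.id AND c.salary > 74627

Result:
name        | salary
------------+-------
Sales       | NULL  
Finance     | 135435
HR          | 78376 
HR          | 140319
Engineering | 143313
Engineering | 155334
Legal       | 154593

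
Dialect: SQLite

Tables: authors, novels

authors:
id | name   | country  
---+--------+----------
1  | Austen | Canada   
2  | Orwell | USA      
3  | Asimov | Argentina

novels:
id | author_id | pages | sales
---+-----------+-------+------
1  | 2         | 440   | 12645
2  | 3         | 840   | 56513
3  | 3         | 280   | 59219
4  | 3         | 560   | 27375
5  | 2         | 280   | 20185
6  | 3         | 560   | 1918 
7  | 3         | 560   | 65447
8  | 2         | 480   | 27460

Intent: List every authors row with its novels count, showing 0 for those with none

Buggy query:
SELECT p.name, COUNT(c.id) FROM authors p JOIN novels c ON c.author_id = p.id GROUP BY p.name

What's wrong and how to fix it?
Bug: INNER JOIN drops authors rows that have no matching novels rows

Fix: Use LEFT JOIN so parents without children still appear (COUNT(c.id) gives 0)

Corrected query:
SELECT p.name, COUNT(c.id) FROM authors p LEFT JOIN novels c ON c.author_id = p.id GROUP BY p.name

Result:
name   | COUNT(c.id)
-------+------------
Asimov | 5          
Austen | 0          
Orwell | 3          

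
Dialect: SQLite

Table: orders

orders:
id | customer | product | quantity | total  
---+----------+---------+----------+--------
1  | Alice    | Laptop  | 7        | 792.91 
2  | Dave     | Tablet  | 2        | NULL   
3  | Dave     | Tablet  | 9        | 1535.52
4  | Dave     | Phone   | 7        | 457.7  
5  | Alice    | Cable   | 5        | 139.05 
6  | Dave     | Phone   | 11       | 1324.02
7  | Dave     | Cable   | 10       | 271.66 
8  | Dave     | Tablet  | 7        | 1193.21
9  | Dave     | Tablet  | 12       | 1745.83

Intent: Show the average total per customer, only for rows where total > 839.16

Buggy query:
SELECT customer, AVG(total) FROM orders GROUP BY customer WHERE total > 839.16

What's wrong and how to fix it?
Bug: Row-level WHERE must come before GROUP BY in the clause order

Fix: Move the WHERE clause before GROUP BY

Corrected query:
SELECT customer, AVG(total) FROM orders WHERE total > 839.16 GROUP BY customer

Result:
customer | AVG(total)
---------+-----------
Dave     | 1449.645  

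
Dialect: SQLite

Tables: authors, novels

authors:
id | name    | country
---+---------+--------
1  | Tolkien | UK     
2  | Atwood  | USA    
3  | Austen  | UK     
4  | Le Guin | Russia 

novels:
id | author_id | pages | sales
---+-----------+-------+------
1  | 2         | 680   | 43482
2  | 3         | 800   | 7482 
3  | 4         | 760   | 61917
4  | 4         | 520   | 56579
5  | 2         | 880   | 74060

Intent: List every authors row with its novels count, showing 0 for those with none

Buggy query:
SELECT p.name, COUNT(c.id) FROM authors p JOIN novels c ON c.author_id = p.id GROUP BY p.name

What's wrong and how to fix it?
Bug: An inner join excludes parents with zero children

Fix: Switch to LEFT JOIN to retain unmatched parent rows

Corrected query:
SELECT p.name, COUNT(c.id) FROM authors p LEFT JOIN novels c ON c.author_id = p.id GROUP BY p.name

Result:
name    | COUNT(c.id)
--------+------------
Atwood  | 2          
Austen  | 1          
Le Guin | 2          
Tolkien | 0          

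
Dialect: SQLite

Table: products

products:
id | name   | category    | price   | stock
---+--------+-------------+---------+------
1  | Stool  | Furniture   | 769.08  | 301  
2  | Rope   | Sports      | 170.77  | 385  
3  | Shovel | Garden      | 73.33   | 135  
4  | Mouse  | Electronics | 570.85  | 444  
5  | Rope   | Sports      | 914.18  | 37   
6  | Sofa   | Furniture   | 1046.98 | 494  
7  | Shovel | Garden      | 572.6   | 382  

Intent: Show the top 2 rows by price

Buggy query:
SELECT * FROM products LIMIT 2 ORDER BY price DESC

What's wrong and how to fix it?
Bug: LIMIT must come after ORDER BY

Fix: Swap the clauses: ORDER BY first, then LIMIT

Corrected query:
SELECT * FROM products ORDER BY price DESC LIMIT 2

Result:
id | name | category  | price   | stock
---+------+-----------+---------+------
6  | Sofa | Furniture | 1046.98 | 494  
5  | Rope | Sports    | 914.18  | 37   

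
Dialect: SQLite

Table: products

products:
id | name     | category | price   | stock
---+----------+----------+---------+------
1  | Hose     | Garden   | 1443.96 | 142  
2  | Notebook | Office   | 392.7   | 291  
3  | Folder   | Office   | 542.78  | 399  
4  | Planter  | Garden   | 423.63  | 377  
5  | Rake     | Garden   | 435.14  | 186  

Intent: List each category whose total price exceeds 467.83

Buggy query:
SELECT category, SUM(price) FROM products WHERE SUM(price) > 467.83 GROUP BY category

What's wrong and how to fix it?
Bug: Aggregate functions cannot appear in a WHERE clause

Fix: Move the aggregate condition to a HAVING clause

Corrected query:
SELECT category, SUM(price) FROM products GROUP BY category HAVING SUM(price) > 467.83

Result:
category | SUM(price)
---------+-----------
Garden   | 2302.73   
Office   | 935.48    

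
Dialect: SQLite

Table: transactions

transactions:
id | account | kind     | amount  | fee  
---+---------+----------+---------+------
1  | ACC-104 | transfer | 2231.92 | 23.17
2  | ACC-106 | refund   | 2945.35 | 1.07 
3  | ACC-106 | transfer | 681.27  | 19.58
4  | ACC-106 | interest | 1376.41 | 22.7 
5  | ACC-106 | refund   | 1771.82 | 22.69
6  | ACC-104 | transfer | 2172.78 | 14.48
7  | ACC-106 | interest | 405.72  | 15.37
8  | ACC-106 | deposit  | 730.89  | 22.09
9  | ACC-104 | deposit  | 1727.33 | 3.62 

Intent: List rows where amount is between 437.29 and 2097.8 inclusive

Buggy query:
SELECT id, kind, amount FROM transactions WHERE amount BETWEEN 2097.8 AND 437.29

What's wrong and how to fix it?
Bug: BETWEEN expects the lower bound first; with 2097.8 AND 437.29 the range is empty

Fix: Write BETWEEN 437.29 AND 2097.8

Corrected query:
SELECT id, kind, amount FROM transactions WHERE amount BETWEEN 437.29 AND 2097.8

Result:
id | kind     | amount 
---+----------+--------
3  | transfer | 681.27 
4  | interest | 1376.41
5  | refund   | 1771.82
8  | deposit  | 730.89 
9  | deposit  | 1727.33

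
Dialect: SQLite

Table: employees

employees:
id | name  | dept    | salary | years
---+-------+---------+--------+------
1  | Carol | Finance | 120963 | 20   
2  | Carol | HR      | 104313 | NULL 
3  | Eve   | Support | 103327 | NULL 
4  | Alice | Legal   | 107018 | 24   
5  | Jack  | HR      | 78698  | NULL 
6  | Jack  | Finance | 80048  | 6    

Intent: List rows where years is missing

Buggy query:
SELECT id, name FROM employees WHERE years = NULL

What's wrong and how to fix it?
Bug: '= NULL' is always unknown in SQL three-valued logic, so no rows match

Fix: Replace '= NULL' with 'IS NULL'

Corrected query:
SELECT id, name FROM employees WHERE years IS NULL

Result:
id | name 
---+------
2  | Carol
3  | Eve  
5  | Jack 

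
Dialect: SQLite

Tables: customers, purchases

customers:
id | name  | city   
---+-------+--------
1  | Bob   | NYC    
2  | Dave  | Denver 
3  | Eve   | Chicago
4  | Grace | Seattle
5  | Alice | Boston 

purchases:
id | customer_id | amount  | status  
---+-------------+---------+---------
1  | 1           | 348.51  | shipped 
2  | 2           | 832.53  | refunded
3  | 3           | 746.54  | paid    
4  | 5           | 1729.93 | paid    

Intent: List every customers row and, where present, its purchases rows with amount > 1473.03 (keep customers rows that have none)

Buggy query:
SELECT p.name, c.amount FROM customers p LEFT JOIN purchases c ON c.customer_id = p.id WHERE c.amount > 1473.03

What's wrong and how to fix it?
Bug: Filtering c.amount in WHERE discards the NULL rows produced by LEFT JOIN, turning it into an inner join

Fix: Move the right-table condition into the ON clause so unmatched parents are kept

Corrected query:
SELECT p.name, c.amount FROM customers p LEFT JOIN purchases c ON c.customer_id = p.id AND c.amount > 1473.03

Result:
name  | amount 
------+--------
Bob   | NULL   
Dave  | NULL   
Eve   | NULL   
Grace | NULL   
Alice | 1729.93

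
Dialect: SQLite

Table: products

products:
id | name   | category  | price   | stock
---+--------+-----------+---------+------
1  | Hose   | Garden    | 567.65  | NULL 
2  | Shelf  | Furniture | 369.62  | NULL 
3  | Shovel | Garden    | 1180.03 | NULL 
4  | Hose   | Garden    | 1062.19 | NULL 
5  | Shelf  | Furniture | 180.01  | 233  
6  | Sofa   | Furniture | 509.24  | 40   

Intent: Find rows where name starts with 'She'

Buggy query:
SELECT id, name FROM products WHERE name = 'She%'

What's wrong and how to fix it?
Bug: Wildcards only work with LIKE; '=' treats '%' as a literal character

Fix: Use LIKE for wildcard pattern matching

Corrected query:
SELECT id, name FROM products WHERE name LIKE 'She%'

Result:
id | name 
---+------
2  | Shelf
5  | Shelf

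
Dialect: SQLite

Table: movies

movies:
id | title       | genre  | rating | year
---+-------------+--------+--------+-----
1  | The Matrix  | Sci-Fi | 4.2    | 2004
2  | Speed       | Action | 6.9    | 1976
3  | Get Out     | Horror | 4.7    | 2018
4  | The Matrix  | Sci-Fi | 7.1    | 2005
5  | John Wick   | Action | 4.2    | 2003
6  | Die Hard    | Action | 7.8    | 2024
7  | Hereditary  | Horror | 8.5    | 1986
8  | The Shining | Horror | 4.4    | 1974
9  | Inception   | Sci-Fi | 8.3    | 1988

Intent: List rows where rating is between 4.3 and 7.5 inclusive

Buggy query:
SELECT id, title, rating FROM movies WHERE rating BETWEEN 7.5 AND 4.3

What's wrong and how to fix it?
Bug: BETWEEN expects the lower bound first; with 7.5 AND 4.3 the range is empty

Fix: Write BETWEEN 4.3 AND 7.5

Corrected query:
SELECT id, title, rating FROM movies WHERE rating BETWEEN 4.3 AND 7.5

Result:
id | title       | rating
---+-------------+-------
2  | Speed       | 6.9   
3  | Get Out     | 4.7   
4  | The Matrix  | 7.1   
8  | The Shining | 4.4   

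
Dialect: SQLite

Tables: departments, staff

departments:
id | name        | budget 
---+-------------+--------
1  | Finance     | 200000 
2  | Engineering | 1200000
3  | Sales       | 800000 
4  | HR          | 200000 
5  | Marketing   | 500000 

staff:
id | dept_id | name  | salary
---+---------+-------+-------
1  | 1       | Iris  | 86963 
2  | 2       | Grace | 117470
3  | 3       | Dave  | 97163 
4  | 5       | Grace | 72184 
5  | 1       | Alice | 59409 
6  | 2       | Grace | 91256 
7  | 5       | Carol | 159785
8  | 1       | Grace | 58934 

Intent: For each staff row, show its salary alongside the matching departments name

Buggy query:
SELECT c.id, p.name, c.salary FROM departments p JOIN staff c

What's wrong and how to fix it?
Bug: Missing join condition: each staff row is matched to all departments rows instead of just its own

Fix: Specify the join condition linking the foreign key to the parent id

Corrected query:
SELECT c.id, p.name, c.salary FROM departments p JOIN staff c ON c.dept_id = p.id

Result:
id | name        | salary
---+-------------+-------
1  | Finance     | 86963 
2  | Engineering | 117470
3  | Sales       | 97163 
4  | Marketing   | 72184 
5  | Finance     | 59409 
6  | Engineering | 91256 
7  | Marketing   | 159785
8  | Finance     | 58934 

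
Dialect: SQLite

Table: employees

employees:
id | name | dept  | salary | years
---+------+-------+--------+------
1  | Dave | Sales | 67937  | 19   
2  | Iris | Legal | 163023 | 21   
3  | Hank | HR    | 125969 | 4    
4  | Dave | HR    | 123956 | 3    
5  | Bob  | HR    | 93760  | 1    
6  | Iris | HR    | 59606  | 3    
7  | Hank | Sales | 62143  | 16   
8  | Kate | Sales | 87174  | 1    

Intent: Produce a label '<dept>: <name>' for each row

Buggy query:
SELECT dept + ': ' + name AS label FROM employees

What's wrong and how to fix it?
Bug: '+' is numeric addition; on text columns SQLite converts them to 0 instead of concatenating

Fix: Use the || operator for string concatenation

Corrected query:
SELECT dept || ': ' || name AS label FROM employees

Result:
label      
-----------
Sales: Dave
Legal: Iris
HR: Hank   
HR: Dave   
HR: Bob    
HR: Iris   
Sales: Hank
Sales: Kate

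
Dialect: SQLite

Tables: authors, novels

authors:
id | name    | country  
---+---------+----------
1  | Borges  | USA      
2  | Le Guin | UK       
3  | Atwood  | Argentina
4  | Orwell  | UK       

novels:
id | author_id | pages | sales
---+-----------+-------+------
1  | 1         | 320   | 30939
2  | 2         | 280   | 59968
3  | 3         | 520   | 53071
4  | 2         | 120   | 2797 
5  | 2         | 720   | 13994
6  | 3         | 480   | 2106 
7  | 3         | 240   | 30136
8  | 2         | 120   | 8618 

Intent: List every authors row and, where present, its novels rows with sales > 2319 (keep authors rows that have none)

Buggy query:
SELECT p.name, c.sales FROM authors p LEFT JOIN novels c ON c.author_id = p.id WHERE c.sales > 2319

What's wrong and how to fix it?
Bug: Filtering c.sales in WHERE discards the NULL rows produced by LEFT JOIN, turning it into an inner join

Fix: Put 'c.sales > 2319' in the JOIN's ON clause instead of WHERE

Corrected query:
SELECT p.name, c.sales FROM authors p LEFT JOIN novels c ON c.author_id = p.id AND c.sales > 2319

Result:
name    | sales
--------+------
Borges  | 30939
Le Guin | 2797 
Le Guin | 8618 
Le Guin | 13994
Le Guin | 59968
Atwood  | 30136
Atwood  | 53071
Orwell  | NULL 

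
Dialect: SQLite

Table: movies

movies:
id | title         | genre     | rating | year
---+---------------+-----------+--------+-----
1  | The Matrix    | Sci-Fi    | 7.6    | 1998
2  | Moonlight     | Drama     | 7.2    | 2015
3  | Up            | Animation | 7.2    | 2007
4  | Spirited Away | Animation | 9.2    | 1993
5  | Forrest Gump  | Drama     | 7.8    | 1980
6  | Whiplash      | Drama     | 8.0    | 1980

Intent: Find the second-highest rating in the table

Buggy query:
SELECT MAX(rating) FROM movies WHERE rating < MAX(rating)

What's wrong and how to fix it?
Bug: The inner MAX is an aggregate inside WHERE, which is not allowed

Fix: Compute the overall MAX in a subquery, then take MAX of rows below it

Corrected query:
SELECT MAX(rating) FROM movies WHERE rating < (SELECT MAX(rating) FROM movies)

Result:
MAX(rating)
-----------
8          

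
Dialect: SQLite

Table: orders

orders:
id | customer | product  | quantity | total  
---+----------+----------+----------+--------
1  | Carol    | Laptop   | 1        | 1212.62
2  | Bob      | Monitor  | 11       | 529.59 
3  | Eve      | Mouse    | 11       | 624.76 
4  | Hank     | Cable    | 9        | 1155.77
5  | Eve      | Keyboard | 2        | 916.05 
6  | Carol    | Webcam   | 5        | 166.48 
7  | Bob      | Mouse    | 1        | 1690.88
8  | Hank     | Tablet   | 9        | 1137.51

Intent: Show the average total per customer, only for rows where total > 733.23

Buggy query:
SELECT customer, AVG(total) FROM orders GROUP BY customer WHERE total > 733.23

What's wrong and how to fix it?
Bug: WHERE cannot follow GROUP BY

Fix: Move the WHERE clause before GROUP BY

Corrected query:
SELECT customer, AVG(total) FROM orders WHERE total > 733.23 GROUP BY customer

Result:
customer | AVG(total)
---------+-----------
Bob      | 1690.88   
Carol    | 1212.62   
Eve      | 916.05    
Hank     | 1146.64   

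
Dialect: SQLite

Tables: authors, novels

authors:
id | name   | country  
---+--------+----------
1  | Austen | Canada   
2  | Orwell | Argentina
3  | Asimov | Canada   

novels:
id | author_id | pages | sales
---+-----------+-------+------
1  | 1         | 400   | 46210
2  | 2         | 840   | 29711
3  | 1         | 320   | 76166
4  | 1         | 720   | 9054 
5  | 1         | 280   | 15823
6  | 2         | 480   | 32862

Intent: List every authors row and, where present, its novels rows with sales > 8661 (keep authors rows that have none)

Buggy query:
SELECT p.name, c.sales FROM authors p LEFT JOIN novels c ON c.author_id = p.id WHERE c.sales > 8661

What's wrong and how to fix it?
Bug: Filtering c.sales in WHERE discards the NULL rows produced by LEFT JOIN, turning it into an inner join

Fix: Move the right-table condition into the ON clause so unmatched parents are kept

Corrected query:
SELECT p.name, c.sales FROM authors p LEFT JOIN novels c ON c.author_id = p.id AND c.sales > 8661

Result:
name   | sales
-------+------
Austen | 9054 
Austen | 15823
Austen | 46210
Austen | 76166
Orwell | 29711
Orwell | 32862
Asimov | NULL 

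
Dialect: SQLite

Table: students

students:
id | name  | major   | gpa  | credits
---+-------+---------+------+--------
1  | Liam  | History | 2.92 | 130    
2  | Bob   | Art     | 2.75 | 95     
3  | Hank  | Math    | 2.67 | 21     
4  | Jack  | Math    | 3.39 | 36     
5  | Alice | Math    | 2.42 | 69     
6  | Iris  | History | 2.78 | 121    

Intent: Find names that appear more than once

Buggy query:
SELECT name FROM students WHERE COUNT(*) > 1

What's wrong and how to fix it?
Bug: WHERE can't reference COUNT(*); aggregates are computed after WHERE

Fix: GROUP BY name, then filter groups with HAVING COUNT(*) > 1

Corrected query:
SELECT name FROM students GROUP BY name HAVING COUNT(*) > 1

Result:
(no rows)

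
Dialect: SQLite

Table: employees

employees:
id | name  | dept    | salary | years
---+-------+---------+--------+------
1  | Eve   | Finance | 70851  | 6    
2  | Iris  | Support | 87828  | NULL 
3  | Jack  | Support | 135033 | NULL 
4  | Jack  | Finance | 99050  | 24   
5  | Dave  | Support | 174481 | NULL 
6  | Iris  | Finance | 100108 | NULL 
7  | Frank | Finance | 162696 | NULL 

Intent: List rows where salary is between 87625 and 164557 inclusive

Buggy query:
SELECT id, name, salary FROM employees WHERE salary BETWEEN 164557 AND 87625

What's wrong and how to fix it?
Bug: The bounds are reversed; BETWEEN a AND b requires a <= b to match anything

Fix: Write BETWEEN 87625 AND 164557

Corrected query:
SELECT id, name, salary FROM employees WHERE salary BETWEEN 87625 AND 164557

Result:
id | name  | salary
---+-------+-------
2  | Iris  | 87828 
3  | Jack  | 135033
4  | Jack  | 99050 
6  | Iris  | 100108
7  | Frank | 162696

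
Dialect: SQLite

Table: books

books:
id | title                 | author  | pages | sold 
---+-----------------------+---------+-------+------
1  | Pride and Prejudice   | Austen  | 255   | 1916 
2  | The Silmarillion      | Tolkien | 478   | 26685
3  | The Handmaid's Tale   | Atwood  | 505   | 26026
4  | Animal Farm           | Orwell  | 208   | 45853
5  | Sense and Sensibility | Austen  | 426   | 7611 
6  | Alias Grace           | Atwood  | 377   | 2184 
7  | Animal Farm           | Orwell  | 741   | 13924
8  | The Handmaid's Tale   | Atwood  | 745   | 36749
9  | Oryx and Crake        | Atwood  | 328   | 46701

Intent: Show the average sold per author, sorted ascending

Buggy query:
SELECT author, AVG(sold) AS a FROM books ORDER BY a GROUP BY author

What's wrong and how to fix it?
Bug: GROUP BY must precede ORDER BY

Fix: Reorder: SELECT … FROM … GROUP BY … ORDER BY …

Corrected query:
SELECT author, AVG(sold) AS a FROM books GROUP BY author ORDER BY a

Result:
author  | a      
--------+--------
Austen  | 4763.5 
Tolkien | 26685  
Atwood  | 27915  
Orwell  | 29888.5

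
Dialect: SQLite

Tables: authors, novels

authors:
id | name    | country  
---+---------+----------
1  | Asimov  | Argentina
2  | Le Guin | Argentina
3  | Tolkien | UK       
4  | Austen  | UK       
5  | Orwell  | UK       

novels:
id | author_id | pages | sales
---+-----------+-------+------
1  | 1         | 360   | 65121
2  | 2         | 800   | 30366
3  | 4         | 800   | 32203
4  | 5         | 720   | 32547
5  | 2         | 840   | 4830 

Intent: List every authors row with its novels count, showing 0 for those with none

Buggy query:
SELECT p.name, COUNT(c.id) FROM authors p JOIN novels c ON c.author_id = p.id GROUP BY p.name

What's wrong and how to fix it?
Bug: INNER JOIN drops authors rows that have no matching novels rows

Fix: Switch to LEFT JOIN to retain unmatched parent rows

Corrected query:
SELECT p.name, COUNT(c.id) FROM authors p LEFT JOIN novels c ON c.author_id = p.id GROUP BY p.name

Result:
name    | COUNT(c.id)
--------+------------
Asimov  | 1          
Austen  | 1          
Le Guin | 2          
Orwell  | 1          
Tolkien | 0          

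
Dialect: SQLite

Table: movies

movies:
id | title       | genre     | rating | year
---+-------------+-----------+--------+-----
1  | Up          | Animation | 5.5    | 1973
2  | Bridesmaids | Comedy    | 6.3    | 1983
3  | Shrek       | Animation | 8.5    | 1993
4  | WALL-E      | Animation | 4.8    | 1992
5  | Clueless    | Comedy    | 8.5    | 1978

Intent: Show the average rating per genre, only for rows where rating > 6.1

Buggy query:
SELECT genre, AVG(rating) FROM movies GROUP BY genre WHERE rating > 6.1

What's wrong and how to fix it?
Bug: WHERE cannot follow GROUP BY

Fix: Move the WHERE clause before GROUP BY

Corrected query:
SELECT genre, AVG(rating) FROM movies WHERE rating > 6.1 GROUP BY genre

Result:
genre     | AVG(rating)
----------+------------
Animation | 8.5        
Comedy    | 7.4        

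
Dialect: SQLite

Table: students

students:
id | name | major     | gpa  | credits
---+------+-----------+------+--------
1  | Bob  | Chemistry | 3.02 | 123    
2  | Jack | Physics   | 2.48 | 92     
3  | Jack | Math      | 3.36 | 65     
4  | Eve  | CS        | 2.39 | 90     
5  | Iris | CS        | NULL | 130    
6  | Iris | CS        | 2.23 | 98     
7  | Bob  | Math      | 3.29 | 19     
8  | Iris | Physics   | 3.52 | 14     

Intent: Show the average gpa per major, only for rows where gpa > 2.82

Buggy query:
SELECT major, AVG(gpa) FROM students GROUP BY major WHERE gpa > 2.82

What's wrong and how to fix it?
Bug: WHERE cannot follow GROUP BY

Fix: Move the WHERE clause before GROUP BY

Corrected query:
SELECT major, AVG(gpa) FROM students WHERE gpa > 2.82 GROUP BY major

Result:
major     | AVG(gpa)
----------+---------
Chemistry | 3.02    
Math      | 3.325   
Physics   | 3.52    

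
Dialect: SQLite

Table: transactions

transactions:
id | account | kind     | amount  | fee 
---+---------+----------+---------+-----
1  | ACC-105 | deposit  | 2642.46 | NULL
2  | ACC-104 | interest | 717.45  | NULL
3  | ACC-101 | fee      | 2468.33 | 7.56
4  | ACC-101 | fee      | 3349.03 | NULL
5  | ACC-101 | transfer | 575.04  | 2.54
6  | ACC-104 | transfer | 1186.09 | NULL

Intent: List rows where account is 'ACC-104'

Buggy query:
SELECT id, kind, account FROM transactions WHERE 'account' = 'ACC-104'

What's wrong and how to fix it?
Bug: 'account' in single quotes is a string literal, not the column; the comparison is literal-vs-literal and never true

Fix: Remove the quotes around the column name (or use double quotes for an identifier)

Corrected query:
SELECT id, kind, account FROM transactions WHERE account = 'ACC-104'

Result:
id | kind     | account
---+----------+--------
2  | interest | ACC-104
6  | transfer | ACC-104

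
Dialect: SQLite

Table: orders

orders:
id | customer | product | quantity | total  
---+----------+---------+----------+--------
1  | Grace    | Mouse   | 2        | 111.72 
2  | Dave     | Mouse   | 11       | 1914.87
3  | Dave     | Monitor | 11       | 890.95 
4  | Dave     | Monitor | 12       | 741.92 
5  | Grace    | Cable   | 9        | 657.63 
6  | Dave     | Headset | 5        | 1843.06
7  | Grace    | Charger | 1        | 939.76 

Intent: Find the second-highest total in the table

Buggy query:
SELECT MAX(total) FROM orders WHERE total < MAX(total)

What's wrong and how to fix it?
Bug: MAX(total) on the right of the comparison is an aggregate-in-WHERE error

Fix: Put the inner MAX in a scalar subquery

Corrected query:
SELECT MAX(total) FROM orders WHERE total < (SELECT MAX(total) FROM orders)

Result:
MAX(total)
----------
1843.06   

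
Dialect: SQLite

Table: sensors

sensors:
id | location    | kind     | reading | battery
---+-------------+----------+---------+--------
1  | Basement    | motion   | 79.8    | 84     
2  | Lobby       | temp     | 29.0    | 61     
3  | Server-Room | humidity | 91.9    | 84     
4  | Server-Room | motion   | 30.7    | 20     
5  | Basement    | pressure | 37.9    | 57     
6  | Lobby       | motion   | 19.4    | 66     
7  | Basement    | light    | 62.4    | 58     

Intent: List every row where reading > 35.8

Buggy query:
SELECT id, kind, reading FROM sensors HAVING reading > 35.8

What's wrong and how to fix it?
Bug: HAVING filters the output of aggregation, but this query has no GROUP BY and no aggregate functions, so SQLite rejects it (HAVING clause on a non-aggregate query); the condition here is per row

Fix: Replace HAVING with WHERE since the condition applies to individual rows

Corrected query:
SELECT id, kind, reading FROM sensors WHERE reading > 35.8

Result:
id | kind     | reading
---+----------+--------
1  | motion   | 79.8   
3  | humidity | 91.9   
5  | pressure | 37.9   
7  | light    | 62.4   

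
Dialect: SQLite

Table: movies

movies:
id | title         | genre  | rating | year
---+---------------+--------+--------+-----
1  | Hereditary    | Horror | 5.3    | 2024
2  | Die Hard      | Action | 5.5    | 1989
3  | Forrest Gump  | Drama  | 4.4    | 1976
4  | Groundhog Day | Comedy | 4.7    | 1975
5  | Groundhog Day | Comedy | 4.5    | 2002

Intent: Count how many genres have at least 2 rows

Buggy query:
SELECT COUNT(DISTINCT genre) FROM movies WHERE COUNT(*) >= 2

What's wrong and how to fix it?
Bug: COUNT(*) cannot appear in WHERE; the per-group count doesn't exist yet

Fix: Group first with HAVING COUNT(*) >= 2, then COUNT the resulting groups

Corrected query:
SELECT COUNT(*) FROM (SELECT genre FROM movies GROUP BY genre HAVING COUNT(*) >= 2)

Result:
COUNT(*)
--------
1       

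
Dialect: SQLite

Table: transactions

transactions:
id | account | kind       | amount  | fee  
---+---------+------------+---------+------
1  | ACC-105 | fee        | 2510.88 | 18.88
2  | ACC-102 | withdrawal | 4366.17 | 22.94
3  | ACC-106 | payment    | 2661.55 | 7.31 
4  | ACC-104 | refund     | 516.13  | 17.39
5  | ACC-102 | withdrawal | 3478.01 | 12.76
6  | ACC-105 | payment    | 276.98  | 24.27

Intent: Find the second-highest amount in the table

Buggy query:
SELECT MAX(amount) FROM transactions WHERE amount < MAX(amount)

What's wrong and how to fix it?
Bug: MAX(amount) on the right of the comparison is an aggregate-in-WHERE error

Fix: Put the inner MAX in a scalar subquery

Corrected query:
SELECT MAX(amount) FROM transactions WHERE amount < (SELECT MAX(amount) FROM transactions)

Result:
MAX(amount)
-----------
3478.01    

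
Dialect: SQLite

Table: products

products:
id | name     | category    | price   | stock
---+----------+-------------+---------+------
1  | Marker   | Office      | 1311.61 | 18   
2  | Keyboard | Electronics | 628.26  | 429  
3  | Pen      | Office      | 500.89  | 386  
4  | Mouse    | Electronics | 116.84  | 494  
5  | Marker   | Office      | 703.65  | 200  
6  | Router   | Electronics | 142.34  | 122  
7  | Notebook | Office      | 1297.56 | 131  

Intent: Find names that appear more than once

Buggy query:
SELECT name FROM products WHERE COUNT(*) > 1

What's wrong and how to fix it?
Bug: WHERE can't reference COUNT(*); aggregates are computed after WHERE

Fix: Group first, then use HAVING for the count condition

Corrected query:
SELECT name FROM products GROUP BY name HAVING COUNT(*) > 1

Result:
name  
------
Marker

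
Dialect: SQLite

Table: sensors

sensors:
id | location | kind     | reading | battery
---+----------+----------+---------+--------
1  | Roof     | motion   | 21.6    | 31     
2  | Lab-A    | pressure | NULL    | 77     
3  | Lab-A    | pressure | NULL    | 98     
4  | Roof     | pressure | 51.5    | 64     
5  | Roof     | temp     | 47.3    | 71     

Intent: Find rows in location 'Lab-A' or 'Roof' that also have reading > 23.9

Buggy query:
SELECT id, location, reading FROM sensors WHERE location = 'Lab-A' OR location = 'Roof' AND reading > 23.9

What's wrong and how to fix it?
Bug: Without parentheses, AND is evaluated before OR, so the reading filter only applies to the 'Roof' branch

Fix: Add parentheses around the OR so the AND applies to both alternatives

Corrected query:
SELECT id, location, reading FROM sensors WHERE (location = 'Lab-A' OR location = 'Roof') AND reading > 23.9

Result:
id | location | reading
---+----------+--------
4  | Roof     | 51.5   
5  | Roof     | 47.3   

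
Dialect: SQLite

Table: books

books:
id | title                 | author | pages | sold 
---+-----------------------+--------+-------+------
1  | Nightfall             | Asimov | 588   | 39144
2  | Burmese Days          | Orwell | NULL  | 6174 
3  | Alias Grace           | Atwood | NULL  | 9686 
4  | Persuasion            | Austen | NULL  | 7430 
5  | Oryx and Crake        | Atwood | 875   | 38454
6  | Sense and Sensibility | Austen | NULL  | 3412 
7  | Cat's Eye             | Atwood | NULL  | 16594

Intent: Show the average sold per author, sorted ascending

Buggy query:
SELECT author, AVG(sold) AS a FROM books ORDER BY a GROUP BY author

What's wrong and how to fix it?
Bug: ORDER BY appears before GROUP BY; SQL clause order requires GROUP BY first

Fix: Reorder: SELECT … FROM … GROUP BY … ORDER BY …

Corrected query:
SELECT author, AVG(sold) AS a FROM books GROUP BY author ORDER BY a

Result:
author | a    
-------+------
Austen | 5421 
Orwell | 6174 
Atwood | 21578
Asimov | 39144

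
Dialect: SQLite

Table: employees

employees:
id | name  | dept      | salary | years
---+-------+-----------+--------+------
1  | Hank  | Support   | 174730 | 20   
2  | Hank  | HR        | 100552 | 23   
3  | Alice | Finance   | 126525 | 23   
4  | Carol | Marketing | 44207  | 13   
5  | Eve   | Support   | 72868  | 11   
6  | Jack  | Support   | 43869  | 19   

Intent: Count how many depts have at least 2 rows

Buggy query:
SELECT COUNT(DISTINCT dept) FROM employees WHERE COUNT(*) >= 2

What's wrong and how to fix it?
Bug: COUNT(*) cannot appear in WHERE; the per-group count doesn't exist yet

Fix: Group first with HAVING COUNT(*) >= 2, then COUNT the resulting groups

Corrected query:
SELECT COUNT(*) FROM (SELECT dept FROM employees GROUP BY dept HAVING COUNT(*) >= 2)

Result:
COUNT(*)
--------
1       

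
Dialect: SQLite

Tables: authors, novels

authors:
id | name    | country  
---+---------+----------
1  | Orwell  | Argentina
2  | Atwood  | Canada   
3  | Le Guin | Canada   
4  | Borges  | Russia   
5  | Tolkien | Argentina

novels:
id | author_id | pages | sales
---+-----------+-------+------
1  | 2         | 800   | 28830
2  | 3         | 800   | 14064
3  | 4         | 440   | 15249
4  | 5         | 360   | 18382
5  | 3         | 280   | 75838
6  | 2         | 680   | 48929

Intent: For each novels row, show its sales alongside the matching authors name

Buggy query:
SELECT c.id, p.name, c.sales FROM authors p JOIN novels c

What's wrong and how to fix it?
Bug: JOIN with no ON clause produces a cartesian product; every novels row pairs with every authors row

Fix: Specify the join condition linking the foreign key to the parent id

Corrected query:
SELECT c.id, p.name, c.sales FROM authors p JOIN novels c ON c.author_id = p.id

Result:
id | name    | sales
---+---------+------
1  | Atwood  | 28830
2  | Le Guin | 14064
3  | Borges  | 15249
4  | Tolkien | 18382
5  | Le Guin | 75838
6  | Atwood  | 48929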